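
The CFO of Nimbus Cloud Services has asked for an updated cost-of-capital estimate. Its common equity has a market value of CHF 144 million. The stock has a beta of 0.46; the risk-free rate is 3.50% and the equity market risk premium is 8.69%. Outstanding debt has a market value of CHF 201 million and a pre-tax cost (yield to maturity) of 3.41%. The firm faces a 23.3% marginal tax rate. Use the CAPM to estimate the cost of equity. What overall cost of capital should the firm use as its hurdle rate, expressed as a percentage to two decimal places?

Cost of equity via CAPM: Re = 3.5% + 0.46 × 8.69% = 7.4974%.
Total capital V = 144 + 201 = 345.
Equity: weight = 144/345 = 0.4174; cost = 7.4974%.
Debt: weight = 201/345 = 0.5826; after-tax cost = 3.41% × (1 − 23.3%) = 2.6155%.
WACC = 0.4174 × 7.4974% + 0.5826 × 2.6155% = 4.6531%.

4.65%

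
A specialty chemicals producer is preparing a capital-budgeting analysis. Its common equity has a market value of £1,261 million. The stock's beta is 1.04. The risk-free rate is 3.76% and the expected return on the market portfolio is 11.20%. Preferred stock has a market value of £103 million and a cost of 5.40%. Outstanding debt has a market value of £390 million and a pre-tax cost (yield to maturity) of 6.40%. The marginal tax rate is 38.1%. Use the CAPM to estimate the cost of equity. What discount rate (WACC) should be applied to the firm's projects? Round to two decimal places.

Market risk premium = 11.2% − 3.76% = 7.44%.
Cost of equity via CAPM: Re = 3.76% + 1.04 × 7.44% = 11.4976%.
Total capital V = 1261 + 103 + 390 = 1754.
Equity: weight = 1261/1754 = 0.7189; cost = 11.4976%.
Preferred: weight = 103/1754 = 0.0587; cost = 5.4%.
Debt: weight = 390/1754 = 0.2223; after-tax cost = 6.4% × (1 − 38.1%) = 3.9616%.
WACC = 0.7189 × 11.4976% + 0.0587 × 5.4000% + 0.2223 × 3.9616% = 9.4639%.

9.46%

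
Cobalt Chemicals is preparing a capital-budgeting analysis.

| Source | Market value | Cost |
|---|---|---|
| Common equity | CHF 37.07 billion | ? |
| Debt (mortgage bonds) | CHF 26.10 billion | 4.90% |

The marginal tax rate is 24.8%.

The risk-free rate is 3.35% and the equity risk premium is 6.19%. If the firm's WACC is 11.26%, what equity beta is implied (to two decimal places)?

2.14

Total capital V = 37.07 + 26.1 = 63.17.
Equity weight = 37.07/63.17 = 0.5868.
Mortgage bonds weight = 26.1/63.17 = 0.4132.
Debt contribution = 0.4132 × 4.9% × (1 − 24.8%) = 1.5225%.
Required equity contribution = 11.26% − 1.5225% = 9.7375%  ⇒  Re = 16.5935%.
CAPM: 16.5935% = 3.35% + β × 6.19%  ⇒  β = 2.1395.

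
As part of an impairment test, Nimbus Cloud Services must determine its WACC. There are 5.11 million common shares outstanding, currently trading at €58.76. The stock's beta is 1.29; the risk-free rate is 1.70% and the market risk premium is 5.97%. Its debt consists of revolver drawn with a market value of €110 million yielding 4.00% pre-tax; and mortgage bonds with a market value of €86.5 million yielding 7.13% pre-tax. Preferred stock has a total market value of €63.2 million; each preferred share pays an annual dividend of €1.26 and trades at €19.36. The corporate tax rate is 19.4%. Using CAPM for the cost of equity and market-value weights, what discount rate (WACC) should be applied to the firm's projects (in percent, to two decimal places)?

7.30%

Cost of equity via CAPM: Re = 1.7% + 1.29 × 5.97% = 9.4013%.
Cost of preferred: Rp = 1.26 / 19.36 = 6.5083%.
Market value of equity E = 58.76 × 5.11m = 300.2636m.
Total capital V = 300.2636 + 63.2 + 110 + 86.5 = 559.9636.
Equity: weight = 300.2636/559.9636 = 0.5362; cost = 9.4013%.
Preferred: weight = 63.2/559.9636 = 0.1129; cost = 6.5083%.
Revolver drawn: weight = 110/559.9636 = 0.1964; after-tax cost = 4% × (1 − 19.4%) = 3.2240%.
Mortgage bonds: weight = 86.5/559.9636 = 0.1545; after-tax cost = 7.13% × (1 − 19.4%) = 5.7468%.
WACC = 0.5362 × 9.4013% + 0.1129 × 6.5083% + 0.1964 × 3.2240% + 0.1545 × 5.7468% = 7.2968%.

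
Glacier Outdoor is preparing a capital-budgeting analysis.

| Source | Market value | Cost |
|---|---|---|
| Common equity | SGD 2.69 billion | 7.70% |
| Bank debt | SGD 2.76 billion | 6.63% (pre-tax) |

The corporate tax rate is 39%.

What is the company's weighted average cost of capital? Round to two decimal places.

5.85%

Total capital V = 2.69 + 2.76 = 5.45.
Equity: weight = 2.69/5.45 = 0.4936; cost = 7.7%.
Bank debt: weight = 2.76/5.45 = 0.5064; after-tax cost = 6.63% × (1 − 39%) = 4.0443%.
WACC = 0.4936 × 7.7000% + 0.5064 × 4.0443% = 5.8487%.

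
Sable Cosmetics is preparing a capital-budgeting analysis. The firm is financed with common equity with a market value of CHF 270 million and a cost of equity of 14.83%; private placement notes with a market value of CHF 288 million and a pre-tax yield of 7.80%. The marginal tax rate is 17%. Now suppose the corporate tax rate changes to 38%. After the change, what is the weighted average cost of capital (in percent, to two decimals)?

After the change:
Total capital V = 270 + 288 = 558.
Equity: weight = 270/558 = 0.4839; cost = 14.83%.
Private placement notes: weight = 288/558 = 0.5161; after-tax cost = 7.8% × (1 − 38%) = 4.8360%.
WACC = 0.4839 × 14.8300% + 0.5161 × 4.8360% = 9.6718%.

9.67%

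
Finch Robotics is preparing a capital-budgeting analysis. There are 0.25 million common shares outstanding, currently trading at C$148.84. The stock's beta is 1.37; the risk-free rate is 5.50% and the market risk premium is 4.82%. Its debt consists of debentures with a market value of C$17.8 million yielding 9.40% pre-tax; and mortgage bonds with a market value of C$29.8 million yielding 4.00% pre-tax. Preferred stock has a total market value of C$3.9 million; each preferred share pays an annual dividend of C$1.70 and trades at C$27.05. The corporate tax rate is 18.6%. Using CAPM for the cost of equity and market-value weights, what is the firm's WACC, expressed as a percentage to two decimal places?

Cost of equity via CAPM: Re = 5.5% + 1.37 × 4.82% = 12.1034%.
Cost of preferred: Rp = 1.7 / 27.05 = 6.2847%.
Market value of equity E = 148.84 × 0.25m = 37.21m.
Total capital V = 37.21 + 3.9 + 17.8 + 29.8 = 88.71.
Equity: weight = 37.21/88.71 = 0.4195; cost = 12.1034%.
Preferred: weight = 3.9/88.71 = 0.0440; cost = 6.2847%.
Debentures: weight = 17.8/88.71 = 0.2007; after-tax cost = 9.4% × (1 − 18.6%) = 7.6516%.
Mortgage bonds: weight = 29.8/88.71 = 0.3359; after-tax cost = 4% × (1 − 18.6%) = 3.2560%.
WACC = 0.4195 × 12.1034% + 0.0440 × 6.2847% + 0.2007 × 7.6516% + 0.3359 × 3.2560% = 7.9822%.

7.98%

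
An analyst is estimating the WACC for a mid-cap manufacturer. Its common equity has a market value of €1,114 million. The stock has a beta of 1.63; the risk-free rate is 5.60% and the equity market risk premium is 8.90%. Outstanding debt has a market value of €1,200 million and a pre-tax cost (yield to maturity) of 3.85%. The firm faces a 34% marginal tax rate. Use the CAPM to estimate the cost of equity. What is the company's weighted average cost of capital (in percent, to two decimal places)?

Cost of equity via CAPM: Re = 5.6% + 1.63 × 8.9% = 20.1070%.
Total capital V = 1114 + 1200 = 2314.
Equity: weight = 1114/2314 = 0.4814; cost = 20.107%.
Debt: weight = 1200/2314 = 0.5186; after-tax cost = 3.85% × (1 − 34%) = 2.5410%.
WACC = 0.4814 × 20.1070% + 0.5186 × 2.5410% = 10.9976%.

11.00%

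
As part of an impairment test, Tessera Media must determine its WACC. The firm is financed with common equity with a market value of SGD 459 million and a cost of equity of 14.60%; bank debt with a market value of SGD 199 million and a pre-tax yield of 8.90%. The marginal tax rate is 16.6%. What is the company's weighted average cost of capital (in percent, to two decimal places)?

12.43%

Total capital V = 459 + 199 = 658.
Equity: weight = 459/658 = 0.6976; cost = 14.6%.
Bank debt: weight = 199/658 = 0.3024; after-tax cost = 8.9% × (1 − 16.6%) = 7.4226%.
WACC = 0.6976 × 14.6000% + 0.3024 × 7.4226% = 12.4293%.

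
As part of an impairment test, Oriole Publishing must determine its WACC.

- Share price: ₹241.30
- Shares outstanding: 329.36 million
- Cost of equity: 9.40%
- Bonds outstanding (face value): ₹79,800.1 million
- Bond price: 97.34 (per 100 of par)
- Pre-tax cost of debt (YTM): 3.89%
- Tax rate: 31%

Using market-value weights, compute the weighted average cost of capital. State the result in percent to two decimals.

Market value of equity E = 241.3 × 329.36m = 79474.568m. Market value of debt D = 79800.1m × 97.34/100 = 77677.41734m.
Total capital V = 79474.568 + 77677.41734 = 157151.98534.
Equity: weight = 79474.568/157151.98534 = 0.5057; cost = 9.4%.
Bonds outstanding: weight = 77677.41734/157151.98534 = 0.4943; after-tax cost = 3.89% × (1 − 31%) = 2.6841%.
WACC = 0.5057 × 9.4000% + 0.4943 × 2.6841% = 6.0805%.

6.08%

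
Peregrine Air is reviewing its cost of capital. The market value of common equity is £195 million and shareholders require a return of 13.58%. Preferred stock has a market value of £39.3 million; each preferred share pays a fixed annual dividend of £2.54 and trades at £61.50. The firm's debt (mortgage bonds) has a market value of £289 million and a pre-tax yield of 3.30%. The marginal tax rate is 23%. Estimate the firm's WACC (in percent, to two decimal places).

Cost of preferred: Rp = 2.54 / 61.5 = 4.1301%.
Total capital V = 195 + 39.3 + 289 = 523.3.
Equity: weight = 195/523.3 = 0.3726; cost = 13.58%.
Preferred: weight = 39.3/523.3 = 0.0751; cost = 4.1301%.
Mortgage bonds: weight = 289/523.3 = 0.5523; after-tax cost = 3.3% × (1 − 23%) = 2.5410%.
WACC = 0.3726 × 13.5800% + 0.0751 × 4.1301% + 0.5523 × 2.5410% = 6.7739%.

6.77%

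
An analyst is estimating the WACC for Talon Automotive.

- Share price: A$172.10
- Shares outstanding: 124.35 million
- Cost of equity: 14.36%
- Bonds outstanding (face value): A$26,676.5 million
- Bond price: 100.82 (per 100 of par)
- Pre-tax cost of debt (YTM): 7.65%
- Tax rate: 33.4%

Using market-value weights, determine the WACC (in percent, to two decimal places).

Market value of equity E = 172.1 × 124.35m = 21400.635m. Market value of debt D = 26676.5m × 100.82/100 = 26895.2473m.
Total capital V = 21400.635 + 26895.2473 = 48295.8823.
Equity: weight = 21400.635/48295.8823 = 0.4431; cost = 14.36%.
Bonds outstanding: weight = 26895.2473/48295.8823 = 0.5569; after-tax cost = 7.65% × (1 − 33.4%) = 5.0949%.
WACC = 0.4431 × 14.3600% + 0.5569 × 5.0949% = 9.2004%.

9.20%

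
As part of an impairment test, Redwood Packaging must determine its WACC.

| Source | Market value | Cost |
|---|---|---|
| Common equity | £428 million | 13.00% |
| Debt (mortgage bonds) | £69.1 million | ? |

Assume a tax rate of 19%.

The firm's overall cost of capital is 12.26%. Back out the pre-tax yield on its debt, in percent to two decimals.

Total capital V = 428 + 69.1 = 497.1.
Equity weight = 428/497.1 = 0.8610.
Mortgage bonds weight = 69.1/497.1 = 0.1390.
Equity contribution = 0.8610 × 13% = 11.1929%.
Remaining for debt = 12.26% − 11.1929% = 1.0671%.
Rd × (1 − 19%) × 0.1390 = 1.0671%  ⇒  Rd = 9.4772%.

9.48%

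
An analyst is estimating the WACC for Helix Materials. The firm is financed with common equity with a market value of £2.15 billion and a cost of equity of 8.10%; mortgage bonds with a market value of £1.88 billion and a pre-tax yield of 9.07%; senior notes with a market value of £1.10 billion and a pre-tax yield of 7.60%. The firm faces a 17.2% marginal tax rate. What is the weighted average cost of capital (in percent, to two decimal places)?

Total capital V = 2.15 + 1.88 + 1.1 = 5.13.
Equity: weight = 2.15/5.13 = 0.4191; cost = 8.1%.
Mortgage bonds: weight = 1.88/5.13 = 0.3665; after-tax cost = 9.07% × (1 − 17.2%) = 7.5100%.
Senior notes: weight = 1.1/5.13 = 0.2144; after-tax cost = 7.6% × (1 − 17.2%) = 6.2928%.
WACC = 0.4191 × 8.1000% + 0.3665 × 7.5100% + 0.2144 × 6.2928% = 7.4963%.

7.50%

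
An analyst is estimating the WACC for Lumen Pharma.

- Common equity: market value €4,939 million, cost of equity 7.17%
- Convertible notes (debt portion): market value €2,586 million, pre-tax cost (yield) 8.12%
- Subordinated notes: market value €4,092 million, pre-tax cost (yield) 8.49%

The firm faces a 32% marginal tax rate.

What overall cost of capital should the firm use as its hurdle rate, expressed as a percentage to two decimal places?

Total capital V = 4939 + 2586 + 4092 = 11617.
Equity: weight = 4939/11617 = 0.4252; cost = 7.17%.
Convertible notes (debt portion): weight = 2586/11617 = 0.2226; after-tax cost = 8.12% × (1 − 32%) = 5.5216%.
Subordinated notes: weight = 4092/11617 = 0.3522; after-tax cost = 8.49% × (1 − 32%) = 5.7732%.
WACC = 0.4252 × 7.1700% + 0.2226 × 5.5216% + 0.3522 × 5.7732% = 6.3110%.

6.31%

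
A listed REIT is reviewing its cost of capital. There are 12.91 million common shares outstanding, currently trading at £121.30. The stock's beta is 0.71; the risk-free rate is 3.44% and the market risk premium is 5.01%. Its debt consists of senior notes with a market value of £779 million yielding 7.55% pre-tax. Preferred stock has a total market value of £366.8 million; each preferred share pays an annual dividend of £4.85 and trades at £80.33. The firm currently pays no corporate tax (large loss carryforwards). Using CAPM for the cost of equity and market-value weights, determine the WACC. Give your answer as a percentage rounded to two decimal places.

7.03%

Cost of equity via CAPM: Re = 3.44% + 0.71 × 5.01% = 6.9971%.
Cost of preferred: Rp = 4.85 / 80.33 = 6.0376%.
Market value of equity E = 121.3 × 12.91m = 1565.983m.
Total capital V = 1565.983 + 366.8 + 779 = 2711.783.
Equity: weight = 1565.983/2711.783 = 0.5775; cost = 6.9971%.
Preferred: weight = 366.8/2711.783 = 0.1353; cost = 6.0376%.
Senior notes: weight = 779/2711.783 = 0.2873; after-tax cost = 7.55% × (1 − 0%) = 7.5500%.
WACC = 0.5775 × 6.9971% + 0.1353 × 6.0376% + 0.2873 × 7.5500% = 7.0261%.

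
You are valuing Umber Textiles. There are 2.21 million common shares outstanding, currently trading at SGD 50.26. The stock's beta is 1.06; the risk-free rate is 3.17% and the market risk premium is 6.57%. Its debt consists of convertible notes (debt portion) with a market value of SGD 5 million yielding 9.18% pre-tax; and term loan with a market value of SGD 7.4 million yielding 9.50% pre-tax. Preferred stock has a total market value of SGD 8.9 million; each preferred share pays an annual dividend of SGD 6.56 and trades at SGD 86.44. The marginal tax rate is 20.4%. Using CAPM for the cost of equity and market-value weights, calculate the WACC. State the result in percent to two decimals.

9.71%

Cost of equity via CAPM: Re = 3.17% + 1.06 × 6.57% = 10.1342%.
Cost of preferred: Rp = 6.56 / 86.44 = 7.5891%.
Market value of equity E = 50.26 × 2.21m = 111.0746m.
Total capital V = 111.0746 + 8.9 + 5 + 7.4 = 132.3746.
Equity: weight = 111.0746/132.3746 = 0.8391; cost = 10.1342%.
Preferred: weight = 8.9/132.3746 = 0.0672; cost = 7.5891%.
Convertible notes (debt portion): weight = 5/132.3746 = 0.0378; after-tax cost = 9.18% × (1 − 20.4%) = 7.3073%.
Term loan: weight = 7.4/132.3746 = 0.0559; after-tax cost = 9.5% × (1 − 20.4%) = 7.5620%.
WACC = 0.8391 × 10.1342% + 0.0672 × 7.5891% + 0.0378 × 7.3073% + 0.0559 × 7.5620% = 9.7125%.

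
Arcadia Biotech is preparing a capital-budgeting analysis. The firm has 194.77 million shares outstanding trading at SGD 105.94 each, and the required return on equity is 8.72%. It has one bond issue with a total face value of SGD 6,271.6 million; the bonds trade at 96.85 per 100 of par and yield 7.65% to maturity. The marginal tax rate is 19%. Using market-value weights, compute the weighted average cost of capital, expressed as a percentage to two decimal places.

8.15%

Market value of equity E = 105.94 × 194.77m = 20633.9338m. Market value of debt D = 6271.6m × 96.85/100 = 6074.0446m.
Total capital V = 20633.9338 + 6074.0446 = 26707.9784.
Equity: weight = 20633.9338/26707.9784 = 0.7726; cost = 8.72%.
Bonds outstanding: weight = 6074.0446/26707.9784 = 0.2274; after-tax cost = 7.65% × (1 − 19%) = 6.1965%.
WACC = 0.7726 × 8.7200% + 0.2274 × 6.1965% = 8.1461%.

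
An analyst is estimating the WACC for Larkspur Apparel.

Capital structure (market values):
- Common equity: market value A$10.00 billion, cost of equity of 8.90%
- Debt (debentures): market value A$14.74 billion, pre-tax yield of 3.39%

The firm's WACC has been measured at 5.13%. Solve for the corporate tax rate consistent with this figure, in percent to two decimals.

Total capital V = 10 + 14.74 = 24.74.
Equity weight = 10/24.74 = 0.4042.
Debentures weight = 14.74/24.74 = 0.5958.
Equity contribution = 0.4042 × 8.9% = 3.5974%.
Debt contribution must be 5.13% − 3.5974% = 1.5326%.
0.5958 × 3.39% × (1 − T) = 1.5326%  ⇒  (1 − T) = 0.7588.
T = 24.1199%.

24.12%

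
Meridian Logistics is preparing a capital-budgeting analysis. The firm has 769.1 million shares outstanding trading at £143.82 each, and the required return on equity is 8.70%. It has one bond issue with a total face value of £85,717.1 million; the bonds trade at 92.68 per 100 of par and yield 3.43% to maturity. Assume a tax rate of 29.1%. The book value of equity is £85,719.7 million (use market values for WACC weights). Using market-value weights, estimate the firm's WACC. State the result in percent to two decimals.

6.08%

Market value of equity E = 143.82 × 769.1m = 110611.962m. Market value of debt D = 85717.1m × 92.68/100 = 79442.60828m.
Total capital V = 110611.962 + 79442.60828 = 190054.57028.
Equity: weight = 110611.962/190054.57028 = 0.5820; cost = 8.7%.
Bonds outstanding: weight = 79442.60828/190054.57028 = 0.4180; after-tax cost = 3.43% × (1 − 29.1%) = 2.4319%.
WACC = 0.5820 × 8.7000% + 0.4180 × 2.4319% = 6.0799%.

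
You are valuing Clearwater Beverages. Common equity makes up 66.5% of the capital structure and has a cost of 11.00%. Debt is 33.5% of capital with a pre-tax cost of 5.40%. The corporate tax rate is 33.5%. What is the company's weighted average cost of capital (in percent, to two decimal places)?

After-tax cost of debt = 5.4% × (1 − 33.5%) = 3.5910%.
WACC = 0.665 × 11.0000% + 0.335 × 3.5910% = 8.5180%.

8.52%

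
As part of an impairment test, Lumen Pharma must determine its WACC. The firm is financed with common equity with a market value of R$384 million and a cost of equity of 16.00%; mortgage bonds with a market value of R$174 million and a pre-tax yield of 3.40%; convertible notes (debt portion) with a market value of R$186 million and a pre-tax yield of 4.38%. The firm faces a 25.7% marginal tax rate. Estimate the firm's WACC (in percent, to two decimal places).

9.66%

Total capital V = 384 + 174 + 186 = 744.
Equity: weight = 384/744 = 0.5161; cost = 16%.
Mortgage bonds: weight = 174/744 = 0.2339; after-tax cost = 3.4% × (1 − 25.7%) = 2.5262%.
Convertible notes (debt portion): weight = 186/744 = 0.2500; after-tax cost = 4.38% × (1 − 25.7%) = 3.2543%.
WACC = 0.5161 × 16.0000% + 0.2339 × 2.5262% + 0.2500 × 3.2543% = 9.6625%.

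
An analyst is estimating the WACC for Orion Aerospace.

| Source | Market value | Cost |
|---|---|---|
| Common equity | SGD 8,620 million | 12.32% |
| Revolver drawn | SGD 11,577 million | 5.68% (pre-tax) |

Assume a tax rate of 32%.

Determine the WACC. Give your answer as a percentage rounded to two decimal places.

Total capital V = 8620 + 11577 = 20197.
Equity: weight = 8620/20197 = 0.4268; cost = 12.32%.
Revolver drawn: weight = 11577/20197 = 0.5732; after-tax cost = 5.68% × (1 − 32%) = 3.8624%.
WACC = 0.4268 × 12.3200% + 0.5732 × 3.8624% = 7.4721%.

7.47%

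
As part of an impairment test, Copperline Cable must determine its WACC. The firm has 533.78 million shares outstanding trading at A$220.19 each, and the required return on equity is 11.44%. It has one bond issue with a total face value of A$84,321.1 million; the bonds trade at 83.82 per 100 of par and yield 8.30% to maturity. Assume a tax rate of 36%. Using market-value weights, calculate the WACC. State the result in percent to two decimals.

Market value of equity E = 220.19 × 533.78m = 117533.0182m. Market value of debt D = 84321.1m × 83.82/100 = 70677.94602m.
Total capital V = 117533.0182 + 70677.94602 = 188210.96422.
Equity: weight = 117533.0182/188210.96422 = 0.6245; cost = 11.44%.
Bonds outstanding: weight = 70677.94602/188210.96422 = 0.3755; after-tax cost = 8.3% × (1 − 36%) = 5.3120%.
WACC = 0.6245 × 11.4400% + 0.3755 × 5.3120% = 9.1388%.

9.14%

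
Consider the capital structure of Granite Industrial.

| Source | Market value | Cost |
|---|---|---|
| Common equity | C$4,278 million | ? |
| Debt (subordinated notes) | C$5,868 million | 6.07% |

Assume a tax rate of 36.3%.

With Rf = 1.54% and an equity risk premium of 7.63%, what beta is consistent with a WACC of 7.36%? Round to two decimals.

Total capital V = 4278 + 5868 = 10146.
Equity weight = 4278/10146 = 0.4216.
Subordinated notes weight = 5868/10146 = 0.5784.
Debt contribution = 0.5784 × 6.07% × (1 − 36.3%) = 2.2363%.
Required equity contribution = 7.36% − 2.2363% = 5.1237%  ⇒  Re = 12.1518%.
CAPM: 12.1518% = 1.54% + β × 7.63%  ⇒  β = 1.3908.

1.39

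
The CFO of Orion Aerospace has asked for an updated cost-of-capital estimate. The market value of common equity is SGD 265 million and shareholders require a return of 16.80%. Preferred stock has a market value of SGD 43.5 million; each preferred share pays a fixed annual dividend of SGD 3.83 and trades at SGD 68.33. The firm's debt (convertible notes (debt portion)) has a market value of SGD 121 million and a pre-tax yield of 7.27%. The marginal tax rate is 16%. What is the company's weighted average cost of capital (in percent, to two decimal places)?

Cost of preferred: Rp = 3.83 / 68.33 = 5.6052%.
Total capital V = 265 + 43.5 + 121 = 429.5.
Equity: weight = 265/429.5 = 0.6170; cost = 16.8%.
Preferred: weight = 43.5/429.5 = 0.1013; cost = 5.6052%.
Convertible notes (debt portion): weight = 121/429.5 = 0.2817; after-tax cost = 7.27% × (1 − 16%) = 6.1068%.
WACC = 0.6170 × 16.8000% + 0.1013 × 5.6052% + 0.2817 × 6.1068% = 12.6537%.

12.65%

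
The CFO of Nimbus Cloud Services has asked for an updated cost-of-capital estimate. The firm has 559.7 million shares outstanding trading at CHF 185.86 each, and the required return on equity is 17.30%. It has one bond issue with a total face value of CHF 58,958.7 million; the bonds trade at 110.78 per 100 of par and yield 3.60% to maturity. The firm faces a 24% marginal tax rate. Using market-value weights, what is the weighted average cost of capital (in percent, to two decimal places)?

11.68%

Market value of equity E = 185.86 × 559.7m = 104025.842m. Market value of debt D = 58958.7m × 110.78/100 = 65314.44786m.
Total capital V = 104025.842 + 65314.44786 = 169340.28986.
Equity: weight = 104025.842/169340.28986 = 0.6143; cost = 17.3%.
Bonds outstanding: weight = 65314.44786/169340.28986 = 0.3857; after-tax cost = 3.6% × (1 − 24%) = 2.7360%.
WACC = 0.6143 × 17.3000% + 0.3857 × 2.7360% = 11.6827%.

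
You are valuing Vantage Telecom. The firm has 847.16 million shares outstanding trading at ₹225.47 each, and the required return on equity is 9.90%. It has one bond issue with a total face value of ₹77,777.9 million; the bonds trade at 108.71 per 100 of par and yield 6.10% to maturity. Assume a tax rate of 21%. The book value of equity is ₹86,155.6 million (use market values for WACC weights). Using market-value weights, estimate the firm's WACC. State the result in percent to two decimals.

Market value of equity E = 225.47 × 847.16m = 191009.1652m. Market value of debt D = 77777.9m × 108.71/100 = 84552.35509m.
Total capital V = 191009.1652 + 84552.35509 = 275561.52029.
Equity: weight = 191009.1652/275561.52029 = 0.6932; cost = 9.9%.
Bonds outstanding: weight = 84552.35509/275561.52029 = 0.3068; after-tax cost = 6.1% × (1 − 21%) = 4.8190%.
WACC = 0.6932 × 9.9000% + 0.3068 × 4.8190% = 8.3410%.

8.34%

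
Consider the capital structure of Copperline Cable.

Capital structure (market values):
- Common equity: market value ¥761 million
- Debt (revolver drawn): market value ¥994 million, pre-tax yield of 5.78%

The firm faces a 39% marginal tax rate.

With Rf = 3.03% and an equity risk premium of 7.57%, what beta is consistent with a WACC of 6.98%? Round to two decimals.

1.12

Total capital V = 761 + 994 = 1755.
Equity weight = 761/1755 = 0.4336.
Revolver drawn weight = 994/1755 = 0.5664.
Debt contribution = 0.5664 × 5.78% × (1 − 39%) = 1.9969%.
Required equity contribution = 6.98% − 1.9969% = 4.9831%  ⇒  Re = 11.4918%.
CAPM: 11.4918% = 3.03% + β × 7.57%  ⇒  β = 1.1178.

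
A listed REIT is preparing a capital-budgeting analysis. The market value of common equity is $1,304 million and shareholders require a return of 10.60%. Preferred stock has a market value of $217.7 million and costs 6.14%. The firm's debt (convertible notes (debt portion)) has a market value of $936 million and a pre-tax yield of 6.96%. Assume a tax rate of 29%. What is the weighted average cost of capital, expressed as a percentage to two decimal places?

8.05%

Total capital V = 1304 + 217.7 + 936 = 2457.7.
Equity: weight = 1304/2457.7 = 0.5306; cost = 10.6%.
Preferred: weight = 217.7/2457.7 = 0.0886; cost = 6.14%.
Convertible notes (debt portion): weight = 936/2457.7 = 0.3808; after-tax cost = 6.96% × (1 − 29%) = 4.9416%.
WACC = 0.5306 × 10.6000% + 0.0886 × 6.1400% + 0.3808 × 4.9416% = 8.0500%.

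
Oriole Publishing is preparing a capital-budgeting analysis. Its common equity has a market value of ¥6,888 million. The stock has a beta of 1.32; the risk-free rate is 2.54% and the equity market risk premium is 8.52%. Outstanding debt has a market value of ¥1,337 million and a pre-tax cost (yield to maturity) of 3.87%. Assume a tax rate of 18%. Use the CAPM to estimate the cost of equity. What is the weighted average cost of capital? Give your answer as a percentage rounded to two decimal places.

Cost of equity via CAPM: Re = 2.54% + 1.32 × 8.52% = 13.7864%.
Total capital V = 6888 + 1337 = 8225.
Equity: weight = 6888/8225 = 0.8374; cost = 13.7864%.
Debt: weight = 1337/8225 = 0.1626; after-tax cost = 3.87% × (1 − 18%) = 3.1734%.
WACC = 0.8374 × 13.7864% + 0.1626 × 3.1734% = 12.0612%.

12.06%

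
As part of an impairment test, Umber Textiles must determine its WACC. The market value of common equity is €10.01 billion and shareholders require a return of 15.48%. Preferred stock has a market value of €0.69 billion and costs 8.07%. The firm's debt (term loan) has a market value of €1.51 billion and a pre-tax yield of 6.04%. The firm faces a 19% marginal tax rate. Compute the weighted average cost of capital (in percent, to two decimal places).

13.75%

Total capital V = 10.01 + 0.69 + 1.51 = 12.21.
Equity: weight = 10.01/12.21 = 0.8198; cost = 15.48%.
Preferred: weight = 0.69/12.21 = 0.0565; cost = 8.07%.
Term loan: weight = 1.51/12.21 = 0.1237; after-tax cost = 6.04% × (1 − 19%) = 4.8924%.
WACC = 0.8198 × 15.4800% + 0.0565 × 8.0700% + 0.1237 × 4.8924% = 13.7519%.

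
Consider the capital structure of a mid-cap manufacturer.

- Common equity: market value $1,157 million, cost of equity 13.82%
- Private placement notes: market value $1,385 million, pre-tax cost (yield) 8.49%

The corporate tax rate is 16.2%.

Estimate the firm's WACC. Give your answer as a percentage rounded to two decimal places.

10.17%

Total capital V = 1157 + 1385 = 2542.
Equity: weight = 1157/2542 = 0.4552; cost = 13.82%.
Private placement notes: weight = 1385/2542 = 0.5448; after-tax cost = 8.49% × (1 − 16.2%) = 7.1146%.
WACC = 0.4552 × 13.8200% + 0.5448 × 7.1146% = 10.1666%.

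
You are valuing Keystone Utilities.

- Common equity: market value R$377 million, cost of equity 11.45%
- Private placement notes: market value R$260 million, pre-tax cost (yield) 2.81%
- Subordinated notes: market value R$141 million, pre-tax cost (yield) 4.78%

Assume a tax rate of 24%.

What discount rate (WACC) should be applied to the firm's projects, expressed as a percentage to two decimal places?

Total capital V = 377 + 260 + 141 = 778.
Equity: weight = 377/778 = 0.4846; cost = 11.45%.
Private placement notes: weight = 260/778 = 0.3342; after-tax cost = 2.81% × (1 − 24%) = 2.1356%.
Subordinated notes: weight = 141/778 = 0.1812; after-tax cost = 4.78% × (1 − 24%) = 3.6328%.
WACC = 0.4846 × 11.4500% + 0.3342 × 2.1356% + 0.1812 × 3.6328% = 6.9205%.

6.92%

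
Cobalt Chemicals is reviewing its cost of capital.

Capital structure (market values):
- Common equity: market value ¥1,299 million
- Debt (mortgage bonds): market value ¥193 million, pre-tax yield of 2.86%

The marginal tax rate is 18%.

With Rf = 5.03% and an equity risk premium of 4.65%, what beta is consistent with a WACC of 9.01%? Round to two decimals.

Total capital V = 1299 + 193 = 1492.
Equity weight = 1299/1492 = 0.8706.
Mortgage bonds weight = 193/1492 = 0.1294.
Debt contribution = 0.1294 × 2.86% × (1 − 18%) = 0.3034%.
Required equity contribution = 9.01% − 0.3034% = 8.7066%  ⇒  Re = 10.0002%.
CAPM: 10.0002% = 5.03% + β × 4.65%  ⇒  β = 1.0689.

1.07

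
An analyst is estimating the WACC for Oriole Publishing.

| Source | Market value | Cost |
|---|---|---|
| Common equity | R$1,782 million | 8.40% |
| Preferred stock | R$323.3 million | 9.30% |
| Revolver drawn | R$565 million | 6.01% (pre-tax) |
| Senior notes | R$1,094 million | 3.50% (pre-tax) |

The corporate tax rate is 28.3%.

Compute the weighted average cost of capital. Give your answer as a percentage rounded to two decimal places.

Total capital V = 1782 + 323.3 + 565 + 1094 = 3764.3.
Equity: weight = 1782/3764.3 = 0.4734; cost = 8.4%.
Preferred: weight = 323.3/3764.3 = 0.0859; cost = 9.3%.
Revolver drawn: weight = 565/3764.3 = 0.1501; after-tax cost = 6.01% × (1 − 28.3%) = 4.3092%.
Senior notes: weight = 1094/3764.3 = 0.2906; after-tax cost = 3.5% × (1 − 28.3%) = 2.5095%.
WACC = 0.4734 × 8.4000% + 0.0859 × 9.3000% + 0.1501 × 4.3092% + 0.2906 × 2.5095% = 6.1514%.

6.15%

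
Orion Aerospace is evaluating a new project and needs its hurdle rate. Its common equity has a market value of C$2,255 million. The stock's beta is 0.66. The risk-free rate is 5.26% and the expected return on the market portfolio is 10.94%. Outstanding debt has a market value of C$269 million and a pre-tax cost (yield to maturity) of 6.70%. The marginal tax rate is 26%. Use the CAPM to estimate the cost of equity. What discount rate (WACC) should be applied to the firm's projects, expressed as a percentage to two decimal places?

8.58%

Market risk premium = 10.94% − 5.26% = 5.68%.
Cost of equity via CAPM: Re = 5.26% + 0.66 × 5.68% = 9.0088%.
Total capital V = 2255 + 269 = 2524.
Equity: weight = 2255/2524 = 0.8934; cost = 9.0088%.
Debt: weight = 269/2524 = 0.1066; after-tax cost = 6.7% × (1 − 26%) = 4.9580%.
WACC = 0.8934 × 9.0088% + 0.1066 × 4.9580% = 8.5771%.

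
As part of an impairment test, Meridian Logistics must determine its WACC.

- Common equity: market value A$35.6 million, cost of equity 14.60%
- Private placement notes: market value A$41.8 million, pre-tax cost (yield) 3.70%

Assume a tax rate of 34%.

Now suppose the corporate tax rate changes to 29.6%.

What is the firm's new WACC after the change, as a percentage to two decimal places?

8.12%

After the change:
Total capital V = 35.6 + 41.8 = 77.4.
Equity: weight = 35.6/77.4 = 0.4599; cost = 14.6%.
Private placement notes: weight = 41.8/77.4 = 0.5401; after-tax cost = 3.7% × (1 − 29.6%) = 2.6048%.
WACC = 0.4599 × 14.6000% + 0.5401 × 2.6048% = 8.1220%.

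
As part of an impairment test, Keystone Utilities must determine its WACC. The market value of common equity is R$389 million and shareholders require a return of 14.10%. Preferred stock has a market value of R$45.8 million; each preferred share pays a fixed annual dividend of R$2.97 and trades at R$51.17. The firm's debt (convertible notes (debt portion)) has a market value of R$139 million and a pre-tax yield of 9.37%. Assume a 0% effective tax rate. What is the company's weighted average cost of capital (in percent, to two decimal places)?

12.29%

Cost of preferred: Rp = 2.97 / 51.17 = 5.8042%.
Total capital V = 389 + 45.8 + 139 = 573.8.
Equity: weight = 389/573.8 = 0.6779; cost = 14.1%.
Preferred: weight = 45.8/573.8 = 0.0798; cost = 5.8042%.
Convertible notes (debt portion): weight = 139/573.8 = 0.2422; after-tax cost = 9.37% × (1 − 0%) = 9.3700%.
WACC = 0.6779 × 14.1000% + 0.0798 × 5.8042% + 0.2422 × 9.3700% = 12.2920%.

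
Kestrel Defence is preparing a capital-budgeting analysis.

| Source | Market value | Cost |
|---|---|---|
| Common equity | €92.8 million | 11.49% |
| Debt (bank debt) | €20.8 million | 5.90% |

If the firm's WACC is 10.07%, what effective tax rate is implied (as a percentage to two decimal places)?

36.70%

Total capital V = 92.8 + 20.8 = 113.6.
Equity weight = 92.8/113.6 = 0.8169.
Bank debt weight = 20.8/113.6 = 0.1831.
Equity contribution = 0.8169 × 11.49% = 9.3862%.
Debt contribution must be 10.07% − 9.3862% = 0.6838%.
0.1831 × 5.9% × (1 − T) = 0.6838%  ⇒  (1 − T) = 0.6330.
T = 36.7014%.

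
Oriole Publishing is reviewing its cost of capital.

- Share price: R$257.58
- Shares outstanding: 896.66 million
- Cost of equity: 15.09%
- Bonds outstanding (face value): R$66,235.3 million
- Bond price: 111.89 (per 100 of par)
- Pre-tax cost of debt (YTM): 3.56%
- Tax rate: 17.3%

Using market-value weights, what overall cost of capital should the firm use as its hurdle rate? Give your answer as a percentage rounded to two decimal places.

12.14%

Market value of equity E = 257.58 × 896.66m = 230961.6828m. Market value of debt D = 66235.3m × 111.89/100 = 74110.67717m.
Total capital V = 230961.6828 + 74110.67717 = 305072.35997.
Equity: weight = 230961.6828/305072.35997 = 0.7571; cost = 15.09%.
Bonds outstanding: weight = 74110.67717/305072.35997 = 0.2429; after-tax cost = 3.56% × (1 − 17.3%) = 2.9441%.
WACC = 0.7571 × 15.0900% + 0.2429 × 2.9441% = 12.1394%.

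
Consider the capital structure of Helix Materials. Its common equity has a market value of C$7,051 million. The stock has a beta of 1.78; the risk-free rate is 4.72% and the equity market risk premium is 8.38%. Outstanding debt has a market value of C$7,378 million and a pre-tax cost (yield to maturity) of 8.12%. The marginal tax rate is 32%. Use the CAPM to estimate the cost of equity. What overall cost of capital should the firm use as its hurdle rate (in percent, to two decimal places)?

Cost of equity via CAPM: Re = 4.72% + 1.78 × 8.38% = 19.6364%.
Total capital V = 7051 + 7378 = 14429.
Equity: weight = 7051/14429 = 0.4887; cost = 19.6364%.
Debt: weight = 7378/14429 = 0.5113; after-tax cost = 8.12% × (1 − 32%) = 5.5216%.
WACC = 0.4887 × 19.6364% + 0.5113 × 5.5216% = 12.4191%.

12.42%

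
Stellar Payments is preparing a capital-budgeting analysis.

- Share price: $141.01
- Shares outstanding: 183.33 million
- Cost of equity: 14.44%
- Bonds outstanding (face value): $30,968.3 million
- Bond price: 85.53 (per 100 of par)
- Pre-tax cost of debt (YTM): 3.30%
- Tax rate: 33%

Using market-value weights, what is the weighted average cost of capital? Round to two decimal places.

8.25%

Market value of equity E = 141.01 × 183.33m = 25851.3633m. Market value of debt D = 30968.3m × 85.53/100 = 26487.18699m.
Total capital V = 25851.3633 + 26487.18699 = 52338.55029.
Equity: weight = 25851.3633/52338.55029 = 0.4939; cost = 14.44%.
Bonds outstanding: weight = 26487.18699/52338.55029 = 0.5061; after-tax cost = 3.3% × (1 − 33%) = 2.2110%.
WACC = 0.4939 × 14.4400% + 0.5061 × 2.2110% = 8.2512%.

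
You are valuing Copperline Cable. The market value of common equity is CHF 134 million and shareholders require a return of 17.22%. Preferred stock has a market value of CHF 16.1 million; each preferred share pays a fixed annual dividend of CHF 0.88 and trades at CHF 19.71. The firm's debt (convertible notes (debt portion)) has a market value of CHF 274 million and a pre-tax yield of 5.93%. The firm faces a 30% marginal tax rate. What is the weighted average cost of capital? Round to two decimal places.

8.29%

Cost of preferred: Rp = 0.88 / 19.71 = 4.4647%.
Total capital V = 134 + 16.1 + 274 = 424.1.
Equity: weight = 134/424.1 = 0.3160; cost = 17.22%.
Preferred: weight = 16.1/424.1 = 0.0380; cost = 4.4647%.
Convertible notes (debt portion): weight = 274/424.1 = 0.6461; after-tax cost = 5.93% × (1 − 30%) = 4.1510%.
WACC = 0.3160 × 17.2200% + 0.0380 × 4.4647% + 0.6461 × 4.1510% = 8.2922%.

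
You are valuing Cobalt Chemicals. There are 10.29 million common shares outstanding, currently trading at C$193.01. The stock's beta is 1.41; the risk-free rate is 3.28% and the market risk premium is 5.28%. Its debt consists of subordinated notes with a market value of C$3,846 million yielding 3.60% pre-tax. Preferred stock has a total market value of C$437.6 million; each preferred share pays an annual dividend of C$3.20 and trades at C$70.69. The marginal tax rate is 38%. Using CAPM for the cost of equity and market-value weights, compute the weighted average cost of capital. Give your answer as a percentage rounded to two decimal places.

5.08%

Cost of equity via CAPM: Re = 3.28% + 1.41 × 5.28% = 10.7248%.
Cost of preferred: Rp = 3.2 / 70.69 = 4.5268%.
Market value of equity E = 193.01 × 10.29m = 1986.0729m.
Total capital V = 1986.0729 + 437.6 + 3846 = 6269.6729.
Equity: weight = 1986.0729/6269.6729 = 0.3168; cost = 10.7248%.
Preferred: weight = 437.6/6269.6729 = 0.0698; cost = 4.5268%.
Subordinated notes: weight = 3846/6269.6729 = 0.6134; after-tax cost = 3.6% × (1 − 38%) = 2.2320%.
WACC = 0.3168 × 10.7248% + 0.0698 × 4.5268% + 0.6134 × 2.2320% = 5.0825%.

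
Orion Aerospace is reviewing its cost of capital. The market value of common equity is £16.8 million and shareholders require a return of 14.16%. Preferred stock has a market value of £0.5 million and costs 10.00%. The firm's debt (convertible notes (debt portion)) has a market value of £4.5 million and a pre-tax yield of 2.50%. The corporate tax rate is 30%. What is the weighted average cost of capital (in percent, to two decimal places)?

Total capital V = 16.8 + 0.5 + 4.5 = 21.8.
Equity: weight = 16.8/21.8 = 0.7706; cost = 14.16%.
Preferred: weight = 0.5/21.8 = 0.0229; cost = 10%.
Convertible notes (debt portion): weight = 4.5/21.8 = 0.2064; after-tax cost = 2.5% × (1 − 30%) = 1.7500%.
WACC = 0.7706 × 14.1600% + 0.0229 × 10.0000% + 0.2064 × 1.7500% = 11.5029%.

11.50%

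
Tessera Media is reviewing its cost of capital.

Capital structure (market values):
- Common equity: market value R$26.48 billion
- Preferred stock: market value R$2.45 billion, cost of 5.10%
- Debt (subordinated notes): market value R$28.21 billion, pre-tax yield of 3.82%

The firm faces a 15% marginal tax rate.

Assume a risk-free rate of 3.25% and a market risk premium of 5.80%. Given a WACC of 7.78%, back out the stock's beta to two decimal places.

Total capital V = 26.48 + 2.45 + 28.21 = 57.14.
Equity weight = 26.48/57.14 = 0.4634.
Preferred weight = 2.45/57.14 = 0.0429.
Subordinated notes weight = 28.21/57.14 = 0.4937.
Debt contribution = 0.4937 × 3.82% × (1 − 15%) = 1.6030%.
Preferred contribution = 0.0429 × 5.1% = 0.2187%.
Required equity contribution = 7.78% − 1.8217% = 5.9583%  ⇒  Re = 12.8571%.
CAPM: 12.8571% = 3.25% + β × 5.8%  ⇒  β = 1.6564.

1.66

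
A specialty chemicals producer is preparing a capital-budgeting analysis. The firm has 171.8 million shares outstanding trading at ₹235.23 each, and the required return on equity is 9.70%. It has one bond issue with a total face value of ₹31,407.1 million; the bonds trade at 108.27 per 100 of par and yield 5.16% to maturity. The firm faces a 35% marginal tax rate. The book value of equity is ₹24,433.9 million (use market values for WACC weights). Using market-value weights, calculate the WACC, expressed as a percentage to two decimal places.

Market value of equity E = 235.23 × 171.8m = 40412.514m. Market value of debt D = 31407.1m × 108.27/100 = 34004.46717m.
Total capital V = 40412.514 + 34004.46717 = 74416.98117.
Equity: weight = 40412.514/74416.98117 = 0.5431; cost = 9.7%.
Bonds outstanding: weight = 34004.46717/74416.98117 = 0.4569; after-tax cost = 5.16% × (1 − 35%) = 3.3540%.
WACC = 0.5431 × 9.7000% + 0.4569 × 3.3540% = 6.8002%.

6.80%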